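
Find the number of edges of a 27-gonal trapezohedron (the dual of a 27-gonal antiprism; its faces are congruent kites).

108

The n-trapezohedron (dual of the n-antiprism) has V = 2·27 + 2 = 56, E = 4·27 = 108, F = 2·27 = 54.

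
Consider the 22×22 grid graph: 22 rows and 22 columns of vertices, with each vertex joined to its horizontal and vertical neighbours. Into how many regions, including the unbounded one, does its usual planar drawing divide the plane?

442

The grid has V = 22·22 = 484 vertices and E = 22·21 + 22·21 = 924 edges.
F = 2 − V + E = 2 − 484 + 924 = 442.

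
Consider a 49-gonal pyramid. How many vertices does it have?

A pyramid on an n-gon base has one n-gon and n triangles: V = 49 + 1 = 50, E = 2·49 = 98, F = 49 + 1 = 50.

50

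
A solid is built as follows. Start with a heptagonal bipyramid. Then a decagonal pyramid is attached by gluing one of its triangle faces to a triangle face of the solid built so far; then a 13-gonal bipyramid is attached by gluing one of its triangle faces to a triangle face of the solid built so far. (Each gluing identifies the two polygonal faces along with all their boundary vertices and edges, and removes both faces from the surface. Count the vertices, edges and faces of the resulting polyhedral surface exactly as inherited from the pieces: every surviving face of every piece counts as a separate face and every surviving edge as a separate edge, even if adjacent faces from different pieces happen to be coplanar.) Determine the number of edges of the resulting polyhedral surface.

A heptagonal bipyramid: V=9, E=21, F=14.
Attach a decagonal pyramid (V=11, E=20, F=11) along a 3-gon: merge 3 vertices and 3 edges, delete both glued faces → V=17, E=38, F=23.
Attach a 13-gonal bipyramid (V=15, E=39, F=26) along a 3-gon: merge 3 vertices and 3 edges, delete both glued faces → V=29, E=74, F=47.
Check: V − E + F = 29 − 74 + 47 = 2.

74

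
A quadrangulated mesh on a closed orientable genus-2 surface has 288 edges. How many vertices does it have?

χ = 2 − 2·2 = -2, and every face is a square so 4F = 2E.
F = 2E/4 = 144. Then V = -2 + E − F = -2 + 288 − 144 = 142.

142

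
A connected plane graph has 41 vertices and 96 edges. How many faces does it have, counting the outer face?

57

Euler's formula for a connected plane graph: V − E + F = 2, so F = 2 − 41 + 96 = 57.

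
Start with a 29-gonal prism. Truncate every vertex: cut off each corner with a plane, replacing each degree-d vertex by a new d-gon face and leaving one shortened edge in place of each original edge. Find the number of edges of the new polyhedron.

The base solid has V = 58, E = 87, F = 31.
Truncation replaces each original edge-end by a new vertex, so V′ = 2E = 174.
Each original edge survives, and each old vertex of degree d contributes d new edges; summing degrees gives Σd = 2E, so E′ = E + 2E = 3E = 261.
Each original face survives and each original vertex becomes one new face: F′ = F + V = 89.

261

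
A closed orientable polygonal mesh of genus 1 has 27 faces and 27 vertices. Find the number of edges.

54

For a closed orientable surface of genus 1, χ = 2 − 2·1 = 0.
E = V + F − (0) = 27 + 27 − (0) = 54.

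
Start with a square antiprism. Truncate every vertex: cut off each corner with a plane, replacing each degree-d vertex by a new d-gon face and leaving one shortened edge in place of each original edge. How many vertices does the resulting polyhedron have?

The base solid has V = 8, E = 16, F = 10.
Truncation replaces each original edge-end by a new vertex, so V′ = 2E = 32.
Each original edge survives, and each old vertex of degree d contributes d new edges; summing degrees gives Σd = 2E, so E′ = E + 2E = 3E = 48.
Each original face survives and each original vertex becomes one new face: F′ = F + V = 18.

32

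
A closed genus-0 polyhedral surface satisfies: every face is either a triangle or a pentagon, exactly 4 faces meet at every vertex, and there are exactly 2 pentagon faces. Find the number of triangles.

10

Let x be the number of triangles; then F = 2 + x.
Edge–face incidences: 2E = 5·2 + 3·x = 10 + 3x.
Every vertex has degree 4, so 4V = 2E.
Euler: V − E + F = 2 ⇒ (2E)/4 − E + (2 + x) = 2.
Multiply by 8: 2·(2E) − 4·(2E) + 8·(2 + x) = 16, i.e. 16 + 8x − 2·(10 + 3x) = 16.
Collecting terms: 2x − 4 = 16, so 2x = 20, so x = 10.
Then 2E = 10 + 3·10 = 40, so E = 20, V = 2E/4 = 10, F = 2 + 10 = 12.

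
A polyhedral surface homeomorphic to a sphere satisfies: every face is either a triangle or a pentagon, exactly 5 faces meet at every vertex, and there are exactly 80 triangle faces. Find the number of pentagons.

Let x be the number of pentagons; then F = 80 + x.
Edge–face incidences: 2E = 3·80 + 5·x = 240 + 5x.
Every vertex has degree 5, so 5V = 2E.
Euler: V − E + F = 2 ⇒ (2E)/5 − E + (80 + x) = 2.
Multiply by 10: 2·(2E) − 5·(2E) + 10·(80 + x) = 20, i.e. 800 + 10x − 3·(240 + 5x) = 20.
Collecting terms: −5x + 80 = 20, so −5x = −60, so x = 12.
Then 2E = 240 + 5·12 = 300, so E = 150, V = 2E/5 = 60, F = 80 + 12 = 92.

12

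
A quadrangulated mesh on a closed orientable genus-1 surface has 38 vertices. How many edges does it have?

76

χ = 2 − 2·1 = 0, and every face is a square so 4F = 2E.
V − E + F = 0 with E = 4F/2 gives 38 − (4/2 − 1)·F = 0, so F = 38 and E = 76.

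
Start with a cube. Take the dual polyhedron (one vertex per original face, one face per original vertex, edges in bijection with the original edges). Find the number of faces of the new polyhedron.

The base solid has V = 8, E = 12, F = 6.
The dual swaps V and F and preserves E: V′ = F = 6, E′ = E = 12, F′ = V = 8.

8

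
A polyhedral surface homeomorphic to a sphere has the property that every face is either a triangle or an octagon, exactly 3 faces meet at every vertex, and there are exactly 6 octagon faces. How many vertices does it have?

24

Let x be the number of triangles; then F = 6 + x.
Edge–face incidences: 2E = 8·6 + 3·x = 48 + 3x.
Every vertex has degree 3, so 3V = 2E.
Euler: V − E + F = 2 ⇒ (2E)/3 − E + (6 + x) = 2.
Multiply by 6: 2·(2E) − 3·(2E) + 6·(6 + x) = 12, i.e. 36 + 6x − (48 + 3x) = 12.
Collecting terms: 3x − 12 = 12, so 3x = 24, so x = 8.
Then 2E = 48 + 3·8 = 72, so E = 36, V = 2E/3 = 24, F = 6 + 8 = 14.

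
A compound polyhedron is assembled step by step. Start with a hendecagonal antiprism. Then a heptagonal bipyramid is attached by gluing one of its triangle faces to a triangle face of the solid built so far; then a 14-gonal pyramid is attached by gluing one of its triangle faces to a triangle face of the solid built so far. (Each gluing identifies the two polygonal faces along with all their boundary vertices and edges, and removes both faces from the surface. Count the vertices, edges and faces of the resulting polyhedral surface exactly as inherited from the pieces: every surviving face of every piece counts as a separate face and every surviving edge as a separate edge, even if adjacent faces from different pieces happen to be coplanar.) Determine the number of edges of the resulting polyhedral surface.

87

A hendecagonal antiprism: V=22, E=44, F=24.
Attach a heptagonal bipyramid (V=9, E=21, F=14) along a 3-gon: merge 3 vertices and 3 edges, delete both glued faces → V=28, E=62, F=36.
Attach a 14-gonal pyramid (V=15, E=28, F=15) along a 3-gon: merge 3 vertices and 3 edges, delete both glued faces → V=40, E=87, F=49.
Check: V − E + F = 40 − 87 + 49 = 2.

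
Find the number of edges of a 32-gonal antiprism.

128

An antiprism on an n-gon has two n-gon caps and 2n triangles: V = 2·32 = 64, E = 4·32 = 128, F = 2·32 + 2 = 66.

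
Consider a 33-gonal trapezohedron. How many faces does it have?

The n-trapezohedron (dual of the n-antiprism) has V = 2·33 + 2 = 68, E = 4·33 = 132, F = 2·33 = 66.

66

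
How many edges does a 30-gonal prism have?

A prism on an n-gon has two n-gon bases and n rectangular sides: V = 2·30 = 60, E = 3·30 = 90, F = 30 + 2 = 32.
Check: V − E + F = 60 − 90 + 32 = 2.

90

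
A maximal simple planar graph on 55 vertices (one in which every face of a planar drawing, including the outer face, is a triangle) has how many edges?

159

In a plane triangulation 3F = 2E and V − E + F = 2, so E = 3V − 6 = 3·55 − 6 = 159.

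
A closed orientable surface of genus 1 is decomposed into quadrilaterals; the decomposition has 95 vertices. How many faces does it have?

95

χ = 2 − 2·1 = 0, and every face is a square so 4F = 2E.
V − E + F = 0 with E = 4F/2 gives 95 − (4/2 − 1)·F = 0, so F = 95 and E = 190.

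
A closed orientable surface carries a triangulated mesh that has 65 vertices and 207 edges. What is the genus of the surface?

3

Every face is a triangle and each edge borders two faces, so 3F = 2·207, giving F = 138.
χ = V − E + F = 65 − 207 + 138 = -4.
For a closed orientable surface χ = 2 − 2g, so g = (2 − (-4))/2 = 3.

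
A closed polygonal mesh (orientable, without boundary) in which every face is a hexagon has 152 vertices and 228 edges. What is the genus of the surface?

1

Every face is a hexagon and each edge borders two faces, so 6F = 2·228, giving F = 76.
χ = V − E + F = 152 − 228 + 76 = 0.
For a closed orientable surface χ = 2 − 2g, so g = (2 − (0))/2 = 1.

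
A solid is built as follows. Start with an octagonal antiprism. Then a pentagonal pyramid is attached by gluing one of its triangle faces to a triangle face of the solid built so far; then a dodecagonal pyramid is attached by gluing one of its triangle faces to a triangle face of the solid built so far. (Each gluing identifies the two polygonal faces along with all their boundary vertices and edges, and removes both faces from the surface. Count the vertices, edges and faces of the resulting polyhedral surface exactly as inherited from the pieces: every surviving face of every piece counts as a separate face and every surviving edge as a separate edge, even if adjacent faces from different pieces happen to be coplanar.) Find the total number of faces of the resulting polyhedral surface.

33

An octagonal antiprism: V=16, E=32, F=18.
Attach a pentagonal pyramid (V=6, E=10, F=6) along a 3-gon: merge 3 vertices and 3 edges, delete both glued faces → V=19, E=39, F=22.
Attach a dodecagonal pyramid (V=13, E=24, F=13) along a 3-gon: merge 3 vertices and 3 edges, delete both glued faces → V=29, E=60, F=33.
Check: V − E + F = 29 − 60 + 33 = 2.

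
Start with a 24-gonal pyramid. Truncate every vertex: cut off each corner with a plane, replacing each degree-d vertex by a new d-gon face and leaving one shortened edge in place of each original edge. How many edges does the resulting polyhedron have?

The base solid has V = 25, E = 48, F = 25.
Truncation replaces each original edge-end by a new vertex, so V′ = 2E = 96.
Each original edge survives, and each old vertex of degree d contributes d new edges; summing degrees gives Σd = 2E, so E′ = E + 2E = 3E = 144.
Each original face survives and each original vertex becomes one new face: F′ = F + V = 50.

144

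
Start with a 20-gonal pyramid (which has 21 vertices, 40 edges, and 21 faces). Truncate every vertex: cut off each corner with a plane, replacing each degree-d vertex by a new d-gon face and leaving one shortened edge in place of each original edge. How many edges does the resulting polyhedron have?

120

Truncation replaces each original edge-end by a new vertex, so V′ = 2E = 80.
Each original edge survives, and each old vertex of degree d contributes d new edges; summing degrees gives Σd = 2E, so E′ = E + 2E = 3E = 120.
Each original face survives and each original vertex becomes one new face: F′ = F + V = 42.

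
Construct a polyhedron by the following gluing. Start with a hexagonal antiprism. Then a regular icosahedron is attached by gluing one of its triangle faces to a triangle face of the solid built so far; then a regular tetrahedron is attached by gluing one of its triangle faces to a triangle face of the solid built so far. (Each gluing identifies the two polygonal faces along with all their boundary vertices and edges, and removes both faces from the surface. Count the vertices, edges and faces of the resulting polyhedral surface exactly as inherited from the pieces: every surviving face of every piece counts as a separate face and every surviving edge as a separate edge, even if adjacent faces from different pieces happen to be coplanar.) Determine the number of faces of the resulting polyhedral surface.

34

A hexagonal antiprism: V=12, E=24, F=14.
Attach a regular icosahedron (V=12, E=30, F=20) along a 3-gon: merge 3 vertices and 3 edges, delete both glued faces → V=21, E=51, F=32.
Attach a regular tetrahedron (V=4, E=6, F=4) along a 3-gon: merge 3 vertices and 3 edges, delete both glued faces → V=22, E=54, F=34.
Check: V − E + F = 22 − 54 + 34 = 2.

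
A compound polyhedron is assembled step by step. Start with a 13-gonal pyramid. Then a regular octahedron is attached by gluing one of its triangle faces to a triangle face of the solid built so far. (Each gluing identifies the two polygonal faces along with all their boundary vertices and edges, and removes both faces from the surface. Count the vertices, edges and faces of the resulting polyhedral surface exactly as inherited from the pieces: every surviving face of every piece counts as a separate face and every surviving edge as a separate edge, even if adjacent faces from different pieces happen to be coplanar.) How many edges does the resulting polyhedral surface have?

35

A 13-gonal pyramid: V=14, E=26, F=14.
Attach a regular octahedron (V=6, E=12, F=8) along a 3-gon: merge 3 vertices and 3 edges, delete both glued faces → V=17, E=35, F=20.
Check: V − E + F = 17 − 35 + 20 = 2.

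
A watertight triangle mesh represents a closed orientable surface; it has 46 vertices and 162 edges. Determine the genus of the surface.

Every face is a triangle and each edge borders two faces, so 3F = 2·162, giving F = 108.
χ = V − E + F = 46 − 162 + 108 = -8.
For a closed orientable surface χ = 2 − 2g, so g = (2 − (-8))/2 = 5.

5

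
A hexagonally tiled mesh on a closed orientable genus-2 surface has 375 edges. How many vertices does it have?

χ = 2 − 2·2 = -2, and every face is a hexagon so 6F = 2E.
F = 2E/6 = 125. Then V = -2 + E − F = -2 + 375 − 125 = 248.

248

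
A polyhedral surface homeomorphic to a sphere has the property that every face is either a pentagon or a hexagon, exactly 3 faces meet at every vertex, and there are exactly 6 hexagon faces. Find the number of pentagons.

Let x be the number of pentagons; then F = 6 + x.
Edge–face incidences: 2E = 6·6 + 5·x = 36 + 5x.
Every vertex has degree 3, so 3V = 2E.
Euler: V − E + F = 2 ⇒ (2E)/3 − E + (6 + x) = 2.
Multiply by 6: 2·(2E) − 3·(2E) + 6·(6 + x) = 12, i.e. 36 + 6x − (36 + 5x) = 12.
Collecting terms: x = 12.
Then 2E = 36 + 5·12 = 96, so E = 48, V = 2E/3 = 32, F = 6 + 12 = 18.

12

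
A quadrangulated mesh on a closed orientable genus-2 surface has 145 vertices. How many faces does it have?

147

χ = 2 − 2·2 = -2, and every face is a square so 4F = 2E.
V − E + F = -2 with E = 4F/2 gives 145 − (4/2 − 1)·F = -2, so F = 147 and E = 294.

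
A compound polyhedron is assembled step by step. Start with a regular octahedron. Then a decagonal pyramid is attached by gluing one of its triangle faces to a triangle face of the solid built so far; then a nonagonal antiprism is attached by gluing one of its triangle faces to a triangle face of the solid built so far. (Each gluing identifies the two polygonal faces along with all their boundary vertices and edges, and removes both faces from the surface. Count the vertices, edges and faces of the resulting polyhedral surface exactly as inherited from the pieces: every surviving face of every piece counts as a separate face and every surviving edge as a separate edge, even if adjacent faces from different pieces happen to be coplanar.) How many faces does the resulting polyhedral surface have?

35

A regular octahedron: V=6, E=12, F=8.
Attach a decagonal pyramid (V=11, E=20, F=11) along a 3-gon: merge 3 vertices and 3 edges, delete both glued faces → V=14, E=29, F=17.
Attach a nonagonal antiprism (V=18, E=36, F=20) along a 3-gon: merge 3 vertices and 3 edges, delete both glued faces → V=29, E=62, F=35.
Check: V − E + F = 29 − 62 + 35 = 2.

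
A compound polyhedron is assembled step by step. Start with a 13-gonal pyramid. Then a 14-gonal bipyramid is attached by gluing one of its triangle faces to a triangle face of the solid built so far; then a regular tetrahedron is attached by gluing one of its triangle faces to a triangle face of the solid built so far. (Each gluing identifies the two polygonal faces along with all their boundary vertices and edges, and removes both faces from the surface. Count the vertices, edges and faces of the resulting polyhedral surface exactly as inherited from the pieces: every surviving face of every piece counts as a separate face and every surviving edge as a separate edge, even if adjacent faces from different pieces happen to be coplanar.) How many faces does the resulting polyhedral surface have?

A 13-gonal pyramid: V=14, E=26, F=14.
Attach a 14-gonal bipyramid (V=16, E=42, F=28) along a 3-gon: merge 3 vertices and 3 edges, delete both glued faces → V=27, E=65, F=40.
Attach a regular tetrahedron (V=4, E=6, F=4) along a 3-gon: merge 3 vertices and 3 edges, delete both glued faces → V=28, E=68, F=42.
Check: V − E + F = 28 − 68 + 42 = 2.

42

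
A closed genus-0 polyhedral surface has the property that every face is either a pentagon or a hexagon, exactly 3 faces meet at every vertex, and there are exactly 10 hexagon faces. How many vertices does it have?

Let x be the number of pentagons; then F = 10 + x.
Edge–face incidences: 2E = 6·10 + 5·x = 60 + 5x.
Every vertex has degree 3, so 3V = 2E.
Euler: V − E + F = 2 ⇒ (2E)/3 − E + (10 + x) = 2.
Multiply by 6: 2·(2E) − 3·(2E) + 6·(10 + x) = 12, i.e. 60 + 6x − (60 + 5x) = 12.
Collecting terms: x = 12.
Then 2E = 60 + 5·12 = 120, so E = 60, V = 2E/3 = 40, F = 10 + 12 = 22.

40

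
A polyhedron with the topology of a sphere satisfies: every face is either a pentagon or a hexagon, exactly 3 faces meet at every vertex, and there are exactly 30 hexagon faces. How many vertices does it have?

80

Let x be the number of pentagons; then F = 30 + x.
Edge–face incidences: 2E = 6·30 + 5·x = 180 + 5x.
Every vertex has degree 3, so 3V = 2E.
Euler: V − E + F = 2 ⇒ (2E)/3 − E + (30 + x) = 2.
Multiply by 6: 2·(2E) − 3·(2E) + 6·(30 + x) = 12, i.e. 180 + 6x − (180 + 5x) = 12.
Collecting terms: x = 12.
Then 2E = 180 + 5·12 = 240, so E = 120, V = 2E/3 = 80, F = 30 + 12 = 42.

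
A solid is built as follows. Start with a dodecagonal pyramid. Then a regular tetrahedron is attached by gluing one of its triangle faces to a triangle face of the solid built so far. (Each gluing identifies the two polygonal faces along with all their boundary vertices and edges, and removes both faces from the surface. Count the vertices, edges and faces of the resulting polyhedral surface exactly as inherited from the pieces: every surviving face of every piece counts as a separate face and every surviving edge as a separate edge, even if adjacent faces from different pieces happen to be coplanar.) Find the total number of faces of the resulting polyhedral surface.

A dodecagonal pyramid: V=13, E=24, F=13.
Attach a regular tetrahedron (V=4, E=6, F=4) along a 3-gon: merge 3 vertices and 3 edges, delete both glued faces → V=14, E=27, F=15.
Check: V − E + F = 14 − 27 + 15 = 2.

15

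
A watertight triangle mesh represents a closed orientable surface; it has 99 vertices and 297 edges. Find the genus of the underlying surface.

1

Every face is a triangle and each edge borders two faces, so 3F = 2·297, giving F = 198.
χ = V − E + F = 99 − 297 + 198 = 0.
For a closed orientable surface χ = 2 − 2g, so g = (2 − (0))/2 = 1.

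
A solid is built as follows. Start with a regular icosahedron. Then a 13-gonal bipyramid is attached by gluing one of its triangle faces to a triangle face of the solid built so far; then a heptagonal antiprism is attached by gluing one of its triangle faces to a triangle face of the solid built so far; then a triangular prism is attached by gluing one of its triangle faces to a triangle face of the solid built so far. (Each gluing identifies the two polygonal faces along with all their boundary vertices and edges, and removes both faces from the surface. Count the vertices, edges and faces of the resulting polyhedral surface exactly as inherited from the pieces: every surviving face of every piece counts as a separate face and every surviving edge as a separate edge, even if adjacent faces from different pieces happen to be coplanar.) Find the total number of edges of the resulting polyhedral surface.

97

A regular icosahedron: V=12, E=30, F=20.
Attach a 13-gonal bipyramid (V=15, E=39, F=26) along a 3-gon: merge 3 vertices and 3 edges, delete both glued faces → V=24, E=66, F=44.
Attach a heptagonal antiprism (V=14, E=28, F=16) along a 3-gon: merge 3 vertices and 3 edges, delete both glued faces → V=35, E=91, F=58.
Attach a triangular prism (V=6, E=9, F=5) along a 3-gon: merge 3 vertices and 3 edges, delete both glued faces → V=38, E=97, F=61.
Check: V − E + F = 38 − 97 + 61 = 2.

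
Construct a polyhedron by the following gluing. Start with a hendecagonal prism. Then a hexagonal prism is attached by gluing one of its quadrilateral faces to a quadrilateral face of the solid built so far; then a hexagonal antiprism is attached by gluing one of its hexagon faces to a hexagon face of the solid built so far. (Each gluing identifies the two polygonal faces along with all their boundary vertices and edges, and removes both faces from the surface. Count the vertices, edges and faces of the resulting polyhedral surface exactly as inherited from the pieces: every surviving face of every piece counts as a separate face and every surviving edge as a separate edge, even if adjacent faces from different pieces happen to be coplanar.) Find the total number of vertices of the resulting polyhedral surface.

36

A hendecagonal prism: V=22, E=33, F=13.
Attach a hexagonal prism (V=12, E=18, F=8) along a 4-gon: merge 4 vertices and 4 edges, delete both glued faces → V=30, E=47, F=19.
Attach a hexagonal antiprism (V=12, E=24, F=14) along a 6-gon: merge 6 vertices and 6 edges, delete both glued faces → V=36, E=65, F=31.
Check: V − E + F = 36 − 65 + 31 = 2.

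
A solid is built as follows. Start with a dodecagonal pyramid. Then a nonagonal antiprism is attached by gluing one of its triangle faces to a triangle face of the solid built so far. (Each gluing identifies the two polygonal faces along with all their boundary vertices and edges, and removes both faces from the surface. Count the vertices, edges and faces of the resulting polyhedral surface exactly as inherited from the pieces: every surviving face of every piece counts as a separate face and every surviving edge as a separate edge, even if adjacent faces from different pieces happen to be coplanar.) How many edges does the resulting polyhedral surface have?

A dodecagonal pyramid: V=13, E=24, F=13.
Attach a nonagonal antiprism (V=18, E=36, F=20) along a 3-gon: merge 3 vertices and 3 edges, delete both glued faces → V=28, E=57, F=31.
Check: V − E + F = 28 − 57 + 31 = 2.

57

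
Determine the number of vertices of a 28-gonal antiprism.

56

An antiprism on an n-gon has two n-gon caps and 2n triangles: V = 2·28 = 56, E = 4·28 = 112, F = 2·28 + 2 = 58.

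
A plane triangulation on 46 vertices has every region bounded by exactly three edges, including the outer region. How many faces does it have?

88

In a plane triangulation 3F = 2E and V − E + F = 2, so F = 2V − 4 = 2·46 − 4 = 88.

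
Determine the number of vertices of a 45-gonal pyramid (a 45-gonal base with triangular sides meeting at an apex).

46

A pyramid on an n-gon base has one n-gon and n triangles: V = 45 + 1 = 46, E = 2·45 = 90, F = 45 + 1 = 46.
Check: V − E + F = 46 − 90 + 46 = 2.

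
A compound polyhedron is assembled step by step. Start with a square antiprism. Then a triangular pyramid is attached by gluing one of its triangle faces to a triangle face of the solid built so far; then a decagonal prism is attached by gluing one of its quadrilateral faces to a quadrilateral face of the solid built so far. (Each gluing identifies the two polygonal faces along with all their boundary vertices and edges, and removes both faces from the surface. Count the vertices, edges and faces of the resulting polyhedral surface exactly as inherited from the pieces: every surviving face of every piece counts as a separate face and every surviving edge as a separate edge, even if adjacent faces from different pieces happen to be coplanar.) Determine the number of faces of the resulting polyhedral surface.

22

A square antiprism: V=8, E=16, F=10.
Attach a triangular pyramid (V=4, E=6, F=4) along a 3-gon: merge 3 vertices and 3 edges, delete both glued faces → V=9, E=19, F=12.
Attach a decagonal prism (V=20, E=30, F=12) along a 4-gon: merge 4 vertices and 4 edges, delete both glued faces → V=25, E=45, F=22.
Check: V − E + F = 25 − 45 + 22 = 2.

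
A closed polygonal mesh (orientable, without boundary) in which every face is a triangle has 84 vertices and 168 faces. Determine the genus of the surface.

1

Every face is a triangle, so 2E = 3·168 = 504, giving E = 252.
χ = V − E + F = 84 − 252 + 168 = 0.
For a closed orientable surface χ = 2 − 2g, so g = (2 − (0))/2 = 1.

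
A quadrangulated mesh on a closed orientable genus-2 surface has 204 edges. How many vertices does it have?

100

χ = 2 − 2·2 = -2, and every face is a square so 4F = 2E.
F = 2E/4 = 102. Then V = -2 + E − F = -2 + 204 − 102 = 100.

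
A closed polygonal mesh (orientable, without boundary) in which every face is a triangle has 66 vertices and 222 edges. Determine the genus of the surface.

5

Every face is a triangle and each edge borders two faces, so 3F = 2·222, giving F = 148.
χ = V − E + F = 66 − 222 + 148 = -8.
For a closed orientable surface χ = 2 − 2g, so g = (2 − (-8))/2 = 5.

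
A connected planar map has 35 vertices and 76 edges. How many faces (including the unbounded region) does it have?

43

Euler's formula for a connected plane graph: V − E + F = 2, so F = 2 − 35 + 76 = 43.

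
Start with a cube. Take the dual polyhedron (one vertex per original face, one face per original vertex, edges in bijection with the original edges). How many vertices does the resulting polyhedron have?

6

The base solid has V = 8, E = 12, F = 6.
The dual swaps V and F and preserves E: V′ = F = 6, E′ = E = 12, F′ = V = 8.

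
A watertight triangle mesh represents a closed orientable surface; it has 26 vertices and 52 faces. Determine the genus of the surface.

Every face is a triangle, so 2E = 3·52 = 156, giving E = 78.
χ = V − E + F = 26 − 78 + 52 = 0.
For a closed orientable surface χ = 2 − 2g, so g = (2 − (0))/2 = 1.

1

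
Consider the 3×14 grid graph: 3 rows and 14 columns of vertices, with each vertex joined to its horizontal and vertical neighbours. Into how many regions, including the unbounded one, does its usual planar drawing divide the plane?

27

The grid has V = 3·14 = 42 vertices and E = 3·13 + 14·2 = 67 edges.
F = 2 − V + E = 2 − 42 + 67 = 27.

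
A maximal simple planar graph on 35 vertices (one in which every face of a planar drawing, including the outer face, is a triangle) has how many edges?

99

In a plane triangulation 3F = 2E and V − E + F = 2, so E = 3V − 6 = 3·35 − 6 = 99.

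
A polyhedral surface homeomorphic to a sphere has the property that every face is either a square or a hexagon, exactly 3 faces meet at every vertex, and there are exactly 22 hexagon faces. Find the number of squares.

6

Let x be the number of squares; then F = 22 + x.
Edge–face incidences: 2E = 6·22 + 4·x = 132 + 4x.
Every vertex has degree 3, so 3V = 2E.
Euler: V − E + F = 2 ⇒ (2E)/3 − E + (22 + x) = 2.
Multiply by 6: 2·(2E) − 3·(2E) + 6·(22 + x) = 12, i.e. 132 + 6x − (132 + 4x) = 12.
Collecting terms: 2x = 12, so x = 6.
Then 2E = 132 + 4·6 = 156, so E = 78, V = 2E/3 = 52, F = 22 + 6 = 28.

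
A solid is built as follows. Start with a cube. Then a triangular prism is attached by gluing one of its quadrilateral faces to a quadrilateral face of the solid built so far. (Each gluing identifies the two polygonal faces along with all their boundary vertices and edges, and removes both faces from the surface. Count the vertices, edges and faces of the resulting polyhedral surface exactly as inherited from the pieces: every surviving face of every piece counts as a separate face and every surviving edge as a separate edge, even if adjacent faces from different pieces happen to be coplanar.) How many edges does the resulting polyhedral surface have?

17

A cube: V=8, E=12, F=6.
Attach a triangular prism (V=6, E=9, F=5) along a 4-gon: merge 4 vertices and 4 edges, delete both glued faces → V=10, E=17, F=9.
Check: V − E + F = 10 − 17 + 9 = 2.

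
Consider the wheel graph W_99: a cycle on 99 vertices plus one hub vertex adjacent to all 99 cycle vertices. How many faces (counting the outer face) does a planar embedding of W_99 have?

W_99 has V = 99 + 1 = 100 vertices and E = 2·99 = 198 edges.
By Euler's formula F = 2 − V + E = 2 − 100 + 198 = 100.

100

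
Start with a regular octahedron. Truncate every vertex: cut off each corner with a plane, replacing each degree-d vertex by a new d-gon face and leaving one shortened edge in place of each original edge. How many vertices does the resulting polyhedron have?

The base solid has V = 6, E = 12, F = 8.
Truncation replaces each original edge-end by a new vertex, so V′ = 2E = 24.
Each original edge survives, and each old vertex of degree d contributes d new edges; summing degrees gives Σd = 2E, so E′ = E + 2E = 3E = 36.
Each original face survives and each original vertex becomes one new face: F′ = F + V = 14.

24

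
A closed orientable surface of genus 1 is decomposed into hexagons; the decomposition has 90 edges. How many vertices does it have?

χ = 2 − 2·1 = 0, and every face is a hexagon so 6F = 2E.
F = 2E/6 = 30. Then V = 0 + E − F = 0 + 90 − 30 = 60.

60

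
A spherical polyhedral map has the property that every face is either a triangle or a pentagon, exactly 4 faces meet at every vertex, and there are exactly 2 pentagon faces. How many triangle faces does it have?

Let x be the number of triangles; then F = 2 + x.
Edge–face incidences: 2E = 5·2 + 3·x = 10 + 3x.
Every vertex has degree 4, so 4V = 2E.
Euler: V − E + F = 2 ⇒ (2E)/4 − E + (2 + x) = 2.
Multiply by 8: 2·(2E) − 4·(2E) + 8·(2 + x) = 16, i.e. 16 + 8x − 2·(10 + 3x) = 16.
Collecting terms: 2x − 4 = 16, so 2x = 20, so x = 10.
Then 2E = 10 + 3·10 = 40, so E = 20, V = 2E/4 = 10, F = 2 + 10 = 12.

10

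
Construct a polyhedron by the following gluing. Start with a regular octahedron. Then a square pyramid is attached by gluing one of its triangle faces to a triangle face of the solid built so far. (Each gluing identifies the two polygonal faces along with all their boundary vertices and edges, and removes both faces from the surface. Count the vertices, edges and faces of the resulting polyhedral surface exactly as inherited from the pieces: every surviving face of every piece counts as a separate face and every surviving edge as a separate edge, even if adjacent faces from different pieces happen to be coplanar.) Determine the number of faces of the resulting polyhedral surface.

A regular octahedron: V=6, E=12, F=8.
Attach a square pyramid (V=5, E=8, F=5) along a 3-gon: merge 3 vertices and 3 edges, delete both glued faces → V=8, E=17, F=11.
Check: V − E + F = 8 − 17 + 11 = 2.

11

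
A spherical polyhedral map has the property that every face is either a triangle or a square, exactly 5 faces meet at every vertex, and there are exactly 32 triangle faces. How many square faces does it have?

Let x be the number of squares; then F = 32 + x.
Edge–face incidences: 2E = 3·32 + 4·x = 96 + 4x.
Every vertex has degree 5, so 5V = 2E.
Euler: V − E + F = 2 ⇒ (2E)/5 − E + (32 + x) = 2.
Multiply by 10: 2·(2E) − 5·(2E) + 10·(32 + x) = 20, i.e. 320 + 10x − 3·(96 + 4x) = 20.
Collecting terms: −2x + 32 = 20, so −2x = −12, so x = 6.
Then 2E = 96 + 4·6 = 120, so E = 60, V = 2E/5 = 24, F = 32 + 6 = 38.

6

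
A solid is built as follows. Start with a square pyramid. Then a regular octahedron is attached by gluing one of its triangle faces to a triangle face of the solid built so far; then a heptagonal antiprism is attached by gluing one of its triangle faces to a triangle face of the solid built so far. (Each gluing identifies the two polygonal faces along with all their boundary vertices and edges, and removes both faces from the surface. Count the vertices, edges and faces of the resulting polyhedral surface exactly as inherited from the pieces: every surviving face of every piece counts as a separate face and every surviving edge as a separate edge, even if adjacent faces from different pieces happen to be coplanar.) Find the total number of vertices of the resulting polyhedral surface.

A square pyramid: V=5, E=8, F=5.
Attach a regular octahedron (V=6, E=12, F=8) along a 3-gon: merge 3 vertices and 3 edges, delete both glued faces → V=8, E=17, F=11.
Attach a heptagonal antiprism (V=14, E=28, F=16) along a 3-gon: merge 3 vertices and 3 edges, delete both glued faces → V=19, E=42, F=25.
Check: V − E + F = 19 − 42 + 25 = 2.

19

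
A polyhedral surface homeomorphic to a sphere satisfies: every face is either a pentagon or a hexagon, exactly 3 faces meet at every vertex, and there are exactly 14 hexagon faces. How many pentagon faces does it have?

12

Let x be the number of pentagons; then F = 14 + x.
Edge–face incidences: 2E = 6·14 + 5·x = 84 + 5x.
Every vertex has degree 3, so 3V = 2E.
Euler: V − E + F = 2 ⇒ (2E)/3 − E + (14 + x) = 2.
Multiply by 6: 2·(2E) − 3·(2E) + 6·(14 + x) = 12, i.e. 84 + 6x − (84 + 5x) = 12.
Collecting terms: x = 12.
Then 2E = 84 + 5·12 = 144, so E = 72, V = 2E/3 = 48, F = 14 + 12 = 26.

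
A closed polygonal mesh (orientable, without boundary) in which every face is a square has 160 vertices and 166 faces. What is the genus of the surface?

4

Every face is a square, so 2E = 4·166 = 664, giving E = 332.
χ = V − E + F = 160 − 332 + 166 = -6.
For a closed orientable surface χ = 2 − 2g, so g = (2 − (-6))/2 = 4.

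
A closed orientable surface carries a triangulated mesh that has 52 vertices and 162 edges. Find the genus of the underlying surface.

Every face is a triangle and each edge borders two faces, so 3F = 2·162, giving F = 108.
χ = V − E + F = 52 − 162 + 108 = -2.
For a closed orientable surface χ = 2 − 2g, so g = (2 − (-2))/2 = 2.

2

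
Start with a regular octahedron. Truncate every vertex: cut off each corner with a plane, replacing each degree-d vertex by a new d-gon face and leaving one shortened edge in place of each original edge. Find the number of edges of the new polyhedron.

The base solid has V = 6, E = 12, F = 8.
Truncation replaces each original edge-end by a new vertex, so V′ = 2E = 24.
Each original edge survives, and each old vertex of degree d contributes d new edges; summing degrees gives Σd = 2E, so E′ = E + 2E = 3E = 36.
Each original face survives and each original vertex becomes one new face: F′ = F + V = 14.

36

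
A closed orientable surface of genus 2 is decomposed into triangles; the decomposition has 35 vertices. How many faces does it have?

74

χ = 2 − 2·2 = -2, and every face is a triangle so 3F = 2E.
V − E + F = -2 with E = 3F/2 gives 35 − (3/2 − 1)·F = -2, so F = 74 and E = 111.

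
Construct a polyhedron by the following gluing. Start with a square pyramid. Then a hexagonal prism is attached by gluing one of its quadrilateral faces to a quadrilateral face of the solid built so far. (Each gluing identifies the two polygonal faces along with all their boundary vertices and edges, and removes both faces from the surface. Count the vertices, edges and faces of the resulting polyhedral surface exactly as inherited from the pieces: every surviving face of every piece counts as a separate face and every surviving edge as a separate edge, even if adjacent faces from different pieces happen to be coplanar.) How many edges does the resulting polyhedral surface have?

22

A square pyramid: V=5, E=8, F=5.
Attach a hexagonal prism (V=12, E=18, F=8) along a 4-gon: merge 4 vertices and 4 edges, delete both glued faces → V=13, E=22, F=11.
Check: V − E + F = 13 − 22 + 11 = 2.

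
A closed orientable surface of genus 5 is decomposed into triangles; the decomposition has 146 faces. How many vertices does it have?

65

χ = 2 − 2·5 = -8, and every face is a triangle so 3F = 2E.
E = 3·146/2 = 219. Then V = -8 + E − F = -8 + 219 − 146 = 65.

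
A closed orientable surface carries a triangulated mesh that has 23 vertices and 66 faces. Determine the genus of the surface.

6

Every face is a triangle, so 2E = 3·66 = 198, giving E = 99.
χ = V − E + F = 23 − 99 + 66 = -10.
For a closed orientable surface χ = 2 − 2g, so g = (2 − (-10))/2 = 6.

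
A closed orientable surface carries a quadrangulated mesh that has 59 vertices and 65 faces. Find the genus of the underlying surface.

Every face is a square, so 2E = 4·65 = 260, giving E = 130.
χ = V − E + F = 59 − 130 + 65 = -6.
For a closed orientable surface χ = 2 − 2g, so g = (2 − (-6))/2 = 4.

4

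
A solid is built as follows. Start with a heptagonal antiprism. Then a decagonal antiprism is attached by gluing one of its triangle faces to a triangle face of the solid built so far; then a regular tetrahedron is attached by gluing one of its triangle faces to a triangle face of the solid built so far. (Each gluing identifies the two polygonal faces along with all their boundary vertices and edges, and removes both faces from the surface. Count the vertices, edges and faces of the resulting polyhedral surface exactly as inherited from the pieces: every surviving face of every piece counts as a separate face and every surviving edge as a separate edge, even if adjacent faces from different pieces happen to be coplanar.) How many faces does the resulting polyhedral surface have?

38

A heptagonal antiprism: V=14, E=28, F=16.
Attach a decagonal antiprism (V=20, E=40, F=22) along a 3-gon: merge 3 vertices and 3 edges, delete both glued faces → V=31, E=65, F=36.
Attach a regular tetrahedron (V=4, E=6, F=4) along a 3-gon: merge 3 vertices and 3 edges, delete both glued faces → V=32, E=68, F=38.
Check: V − E + F = 32 − 68 + 38 = 2.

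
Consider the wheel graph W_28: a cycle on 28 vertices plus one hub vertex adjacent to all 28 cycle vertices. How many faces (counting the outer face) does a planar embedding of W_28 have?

29

W_28 has V = 28 + 1 = 29 vertices and E = 2·28 = 56 edges.
By Euler's formula F = 2 − V + E = 2 − 29 + 56 = 29.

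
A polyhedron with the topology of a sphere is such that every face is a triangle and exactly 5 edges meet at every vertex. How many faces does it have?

Each face has 3 edges and each edge borders two faces, so 2E = 3F.
Each vertex has degree 5, so 5V = 2E and hence V = 3F/5.
Euler: V − E + F = 2 ⇒ (3F/5) − (3F/2) + F = 2.
Multiply by 10: (6 − 15 + 10)F = 20, i.e. 1F = 20.
So F = 20, E = 3·20/2 = 30, V = 3·20/5 = 12.

20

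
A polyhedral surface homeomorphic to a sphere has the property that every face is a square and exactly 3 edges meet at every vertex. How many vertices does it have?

8

Each face has 4 edges and each edge borders two faces, so 2E = 4F.
Each vertex has degree 3, so 3V = 2E and hence V = 4F/3.
Euler: V − E + F = 2 ⇒ (4F/3) − (4F/2) + F = 2.
Multiply by 6: (8 − 12 + 6)F = 12, i.e. 2F = 12.
So F = 6, E = 4·6/2 = 12, V = 4·6/3 = 8.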